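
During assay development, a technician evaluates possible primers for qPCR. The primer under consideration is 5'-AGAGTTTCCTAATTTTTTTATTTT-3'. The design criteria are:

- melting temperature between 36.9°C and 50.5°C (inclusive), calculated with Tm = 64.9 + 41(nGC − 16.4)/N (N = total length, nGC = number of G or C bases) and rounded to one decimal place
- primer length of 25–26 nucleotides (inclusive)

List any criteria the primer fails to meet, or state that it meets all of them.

Fails: length.

Base counts: A=5, T=15, G=2, C=2 (length 24).
Tm: Tm = 64.9 + 41·(4 − 16.4)/24 = 43.7°C ✓
length: length 24, outside 25–26 ✗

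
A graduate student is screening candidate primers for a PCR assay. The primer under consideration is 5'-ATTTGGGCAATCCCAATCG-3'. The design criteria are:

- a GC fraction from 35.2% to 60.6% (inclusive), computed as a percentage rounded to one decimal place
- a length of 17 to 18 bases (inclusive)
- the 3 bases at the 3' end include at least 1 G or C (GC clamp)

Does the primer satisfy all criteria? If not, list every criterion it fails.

Base counts: A=5, T=5, G=4, C=5 (length 19).
GC content: GC 9/19 = 47.4% ✓
length: length 19, outside 17–18 ✗
GC clamp: 3' end TCG has 2 G/C ✓

Fails: length.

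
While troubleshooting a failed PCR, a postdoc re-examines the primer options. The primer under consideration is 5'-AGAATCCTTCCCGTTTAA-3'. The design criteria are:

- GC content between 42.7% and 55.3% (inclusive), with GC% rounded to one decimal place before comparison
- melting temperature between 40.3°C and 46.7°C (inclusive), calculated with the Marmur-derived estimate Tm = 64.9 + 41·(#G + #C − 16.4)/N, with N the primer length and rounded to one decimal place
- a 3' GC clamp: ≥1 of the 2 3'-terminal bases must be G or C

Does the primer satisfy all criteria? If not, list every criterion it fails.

Fails: GC content, GC clamp.

Base counts: A=5, T=6, G=2, C=5 (length 18).
GC content: GC 7/18 = 38.9%, outside 42.7–55.3% ✗
Tm: Tm = 64.9 + 41·(7 − 16.4)/18 = 43.5°C ✓
GC clamp: 3' end AA has 0 G/C, need ≥1 ✗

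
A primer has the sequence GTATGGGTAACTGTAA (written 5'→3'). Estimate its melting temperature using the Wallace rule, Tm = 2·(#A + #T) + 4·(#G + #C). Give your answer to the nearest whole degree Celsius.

Base counts: A=5, T=5, G=5, C=1 (length 16).
Tm = 2·(5+5) + 4·(5+1) = 2·10 + 4·6 = 20 + 24 = 44°C.

44°C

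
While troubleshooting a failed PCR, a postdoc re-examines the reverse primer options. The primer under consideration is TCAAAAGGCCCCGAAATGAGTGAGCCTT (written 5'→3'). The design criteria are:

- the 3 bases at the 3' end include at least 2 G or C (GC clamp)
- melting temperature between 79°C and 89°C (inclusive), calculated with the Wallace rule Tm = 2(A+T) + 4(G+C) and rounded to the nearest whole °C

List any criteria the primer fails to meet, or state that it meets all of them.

Base counts: A=9, T=5, G=7, C=7 (length 28).
GC clamp: 3' end CTT has 1 G/C, need ≥2 ✗
Tm: Tm = 2·14 + 4·14 = 84°C ✓

Fails: GC clamp.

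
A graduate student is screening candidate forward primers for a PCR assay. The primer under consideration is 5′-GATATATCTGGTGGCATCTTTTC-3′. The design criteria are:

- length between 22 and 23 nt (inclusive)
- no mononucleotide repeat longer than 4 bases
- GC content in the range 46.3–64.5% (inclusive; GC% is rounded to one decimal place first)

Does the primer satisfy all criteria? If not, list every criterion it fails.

Fails: GC content.

Base counts: A=4, T=10, G=5, C=4 (length 23).
length: length 23 ✓
homopolymer run: longest run = 4 ✓
GC content: GC 9/23 = 39.1%, outside 46.3–64.5% ✗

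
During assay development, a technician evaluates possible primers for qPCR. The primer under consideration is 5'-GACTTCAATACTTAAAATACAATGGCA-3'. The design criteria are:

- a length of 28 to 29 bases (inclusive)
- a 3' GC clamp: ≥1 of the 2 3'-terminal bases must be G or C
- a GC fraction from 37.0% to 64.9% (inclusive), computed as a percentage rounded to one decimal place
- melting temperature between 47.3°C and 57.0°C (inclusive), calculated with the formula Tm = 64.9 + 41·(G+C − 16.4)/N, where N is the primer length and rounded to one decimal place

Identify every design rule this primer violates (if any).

Fails: length, GC content.

Base counts: A=12, T=7, G=3, C=5 (length 27).
length: length 27, outside 28–29 ✗
GC clamp: 3' end CA has 1 G/C ✓
GC content: GC 8/27 = 29.6%, outside 37.0–64.9% ✗
Tm: Tm = 64.9 + 41·(8 − 16.4)/27 = 52.1°C ✓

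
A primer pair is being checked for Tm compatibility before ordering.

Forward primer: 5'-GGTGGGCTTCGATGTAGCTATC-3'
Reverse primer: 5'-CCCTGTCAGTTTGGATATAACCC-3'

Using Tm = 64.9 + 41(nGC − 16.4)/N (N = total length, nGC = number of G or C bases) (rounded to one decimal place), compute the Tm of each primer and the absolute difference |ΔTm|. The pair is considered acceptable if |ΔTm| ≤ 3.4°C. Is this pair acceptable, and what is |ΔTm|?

Forward: G+C = 12, N = 22 → Tm = 64.9 + 41·(12 − 16.4)/22 = 56.7°C.
Reverse: G+C = 11, N = 23 → Tm = 64.9 + 41·(11 − 16.4)/23 = 55.3°C.
|ΔTm| = |56.7 − 55.3| = 1.4°C, ≤ 3.4°C.

|ΔTm| = 1.4°C; the pair is acceptable.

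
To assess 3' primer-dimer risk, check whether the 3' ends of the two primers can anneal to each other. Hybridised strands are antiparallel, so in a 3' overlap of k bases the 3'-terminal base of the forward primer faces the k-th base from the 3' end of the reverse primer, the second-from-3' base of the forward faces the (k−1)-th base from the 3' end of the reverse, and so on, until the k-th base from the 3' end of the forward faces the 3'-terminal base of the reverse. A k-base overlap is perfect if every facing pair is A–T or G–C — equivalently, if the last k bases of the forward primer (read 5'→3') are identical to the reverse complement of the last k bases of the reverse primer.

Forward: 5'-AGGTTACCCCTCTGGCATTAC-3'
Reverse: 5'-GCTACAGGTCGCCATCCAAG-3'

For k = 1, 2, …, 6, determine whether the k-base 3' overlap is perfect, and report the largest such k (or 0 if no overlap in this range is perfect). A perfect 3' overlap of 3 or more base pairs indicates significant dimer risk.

Longest perfect overlap: 1 complementary base pair; below the dimer-risk threshold (threshold 3).

Last 6 bases (5'→3') — forward …CATTAC, reverse …TCCAAG.
Reverse complement of the reverse primer's last 6 bases: CTTGGA; its first k bases are the reverse complement of the reverse primer's last k bases, so a perfect k-base overlap needs the forward primer's last k bases to equal them.
Comparing (forward last k vs required): k=1: C vs C ✓; k=2: AC vs CT ✗; k=3: TAC vs CTT ✗; k=4: TTAC vs CTTG ✗; k=5: ATTAC vs CTTGG ✗; k=6: CATTAC vs CTTGGA ✗.
Only k = 1 is perfect, so the longest perfect 3' overlap is 1.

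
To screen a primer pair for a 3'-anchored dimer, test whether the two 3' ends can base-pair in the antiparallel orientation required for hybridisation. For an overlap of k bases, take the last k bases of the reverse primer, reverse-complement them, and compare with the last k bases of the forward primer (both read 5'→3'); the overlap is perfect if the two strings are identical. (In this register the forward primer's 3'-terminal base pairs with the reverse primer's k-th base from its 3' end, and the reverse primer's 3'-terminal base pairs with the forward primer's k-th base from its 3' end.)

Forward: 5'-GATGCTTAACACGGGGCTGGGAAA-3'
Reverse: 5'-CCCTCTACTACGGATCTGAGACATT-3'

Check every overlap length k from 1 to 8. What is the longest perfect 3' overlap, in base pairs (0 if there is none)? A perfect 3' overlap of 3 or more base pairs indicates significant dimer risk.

Last 8 bases (5'→3') — forward …CTGGGAAA, reverse …GAGACATT.
Reverse complement of the reverse primer's last 8 bases: AATGTCTC; its first k bases are the reverse complement of the reverse primer's last k bases, so a perfect k-base overlap needs the forward primer's last k bases to equal them.
Comparing (forward last k vs required): k=1: A vs A ✓; k=2: AA vs AA ✓; k=3: AAA vs AAT ✗; k=4: GAAA vs AATG ✗; k=5: GGAAA vs AATGT ✗; k=6: GGGAAA vs AATGTC ✗; k=7: TGGGAAA vs AATGTCT ✗; k=8: CTGGGAAA vs AATGTCTC ✗.
Perfect overlaps at k = 1, 2; the largest is 2.

Longest perfect overlap: 2 complementary base pairs; below the dimer-risk threshold (threshold 3).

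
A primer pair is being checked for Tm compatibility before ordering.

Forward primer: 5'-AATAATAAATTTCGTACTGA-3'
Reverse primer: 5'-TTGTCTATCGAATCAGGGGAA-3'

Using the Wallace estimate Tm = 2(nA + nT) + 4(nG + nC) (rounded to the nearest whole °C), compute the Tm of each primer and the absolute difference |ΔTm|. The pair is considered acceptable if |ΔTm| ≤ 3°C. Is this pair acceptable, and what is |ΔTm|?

Forward: A=9 T=7 G=2 C=2 → Tm = 2·16 + 4·4 = 48°C.
Reverse: A=6 T=6 G=6 C=3 → Tm = 2·12 + 4·9 = 60°C.
|ΔTm| = |48 − 60| = 12°C, > 3°C.

|ΔTm| = 12°C; the pair is not acceptable.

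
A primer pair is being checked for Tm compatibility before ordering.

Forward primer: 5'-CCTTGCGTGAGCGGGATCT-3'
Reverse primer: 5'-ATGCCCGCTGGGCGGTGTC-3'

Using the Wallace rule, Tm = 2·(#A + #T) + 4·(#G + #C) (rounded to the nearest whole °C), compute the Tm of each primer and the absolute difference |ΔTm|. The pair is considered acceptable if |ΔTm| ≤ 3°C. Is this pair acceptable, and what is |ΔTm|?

Forward: A=2 T=5 G=7 C=5 → Tm = 2·7 + 4·12 = 62°C.
Reverse: A=1 T=4 G=8 C=6 → Tm = 2·5 + 4·14 = 66°C.
|ΔTm| = |62 − 66| = 4°C, > 3°C.

|ΔTm| = 4°C; the pair is not acceptable.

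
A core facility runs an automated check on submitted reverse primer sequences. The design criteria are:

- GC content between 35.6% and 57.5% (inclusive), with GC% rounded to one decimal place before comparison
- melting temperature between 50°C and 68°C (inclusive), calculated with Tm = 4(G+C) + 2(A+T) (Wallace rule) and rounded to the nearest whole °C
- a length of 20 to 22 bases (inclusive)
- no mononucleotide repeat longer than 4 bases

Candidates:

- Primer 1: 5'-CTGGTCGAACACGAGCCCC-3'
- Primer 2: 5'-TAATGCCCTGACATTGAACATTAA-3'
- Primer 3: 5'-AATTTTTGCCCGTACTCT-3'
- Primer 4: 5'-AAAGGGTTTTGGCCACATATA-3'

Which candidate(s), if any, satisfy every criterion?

Primer 1 (19 nt, A=4 T=2 G=5 C=8): GC 13/19 = 68.4%, outside 35.6–57.5% ✗; Tm = 2·6 + 4·13 = 64°C ✓; length 19, outside 20–22 ✗; longest run = 4 ✓ — fails.
Primer 2 (24 nt, A=9 T=7 G=3 C=5): GC 8/24 = 33.3%, outside 35.6–57.5% ✗; Tm = 2·16 + 4·8 = 64°C ✓; length 24, outside 20–22 ✗; longest run = 3 ✓ — fails.
Primer 3 (18 nt, A=3 T=8 G=2 C=5): GC 7/18 = 38.9% ✓; Tm = 2·11 + 4·7 = 50°C ✓; length 18, outside 20–22 ✗; longest run = 5, exceeds 4 ✗ — fails.
Primer 4 (21 nt, A=7 T=6 G=5 C=3): GC 8/21 = 38.1% ✓; Tm = 2·13 + 4·8 = 58°C ✓; length 21 ✓; longest run = 4 ✓ — passes.

Primer 4 only.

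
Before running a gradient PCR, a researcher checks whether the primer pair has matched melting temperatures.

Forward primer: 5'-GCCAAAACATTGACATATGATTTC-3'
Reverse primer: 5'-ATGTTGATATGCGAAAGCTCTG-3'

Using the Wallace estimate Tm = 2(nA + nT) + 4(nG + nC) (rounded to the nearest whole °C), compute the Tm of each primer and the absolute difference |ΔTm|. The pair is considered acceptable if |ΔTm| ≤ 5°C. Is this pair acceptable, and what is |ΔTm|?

|ΔTm| = 2°C; the pair is acceptable.

Forward: A=9 T=7 G=3 C=5 → Tm = 2·16 + 4·8 = 64°C.
Reverse: A=6 T=7 G=6 C=3 → Tm = 2·13 + 4·9 = 62°C.
|ΔTm| = |64 − 62| = 2°C, ≤ 5°C.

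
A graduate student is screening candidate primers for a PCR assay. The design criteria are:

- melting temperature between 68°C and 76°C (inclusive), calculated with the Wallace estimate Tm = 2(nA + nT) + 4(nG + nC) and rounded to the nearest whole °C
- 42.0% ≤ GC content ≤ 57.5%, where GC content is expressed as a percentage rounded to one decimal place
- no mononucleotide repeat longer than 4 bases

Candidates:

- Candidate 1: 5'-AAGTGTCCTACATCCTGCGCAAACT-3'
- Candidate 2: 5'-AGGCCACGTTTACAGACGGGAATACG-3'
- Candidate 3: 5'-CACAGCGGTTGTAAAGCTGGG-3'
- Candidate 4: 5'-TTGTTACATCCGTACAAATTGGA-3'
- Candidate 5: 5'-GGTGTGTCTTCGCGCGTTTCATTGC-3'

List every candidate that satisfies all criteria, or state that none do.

Candidate 1 only.

Candidate 1 (25 nt, A=7 T=6 G=4 C=8): Tm = 2·13 + 4·12 = 74°C ✓; GC 12/25 = 48.0% ✓; longest run = 3 ✓ — passes.
Candidate 2 (26 nt, A=8 T=4 G=8 C=6): Tm = 2·12 + 4·14 = 80°C, outside 68–76°C ✗; GC 14/26 = 53.8% ✓; longest run = 3 ✓ — fails.
Candidate 3 (21 nt, A=5 T=4 G=8 C=4): Tm = 2·9 + 4·12 = 66°C, outside 68–76°C ✗; GC 12/21 = 57.1% ✓; longest run = 3 ✓ — fails.
Candidate 4 (23 nt, A=7 T=8 G=4 C=4): Tm = 2·15 + 4·8 = 62°C, outside 68–76°C ✗; GC 8/23 = 34.8%, outside 42.0–57.5% ✗; longest run = 3 ✓ — fails.
Candidate 5 (25 nt, A=1 T=10 G=8 C=6): Tm = 2·11 + 4·14 = 78°C, outside 68–76°C ✗; GC 14/25 = 56.0% ✓; longest run = 3 ✓ — fails.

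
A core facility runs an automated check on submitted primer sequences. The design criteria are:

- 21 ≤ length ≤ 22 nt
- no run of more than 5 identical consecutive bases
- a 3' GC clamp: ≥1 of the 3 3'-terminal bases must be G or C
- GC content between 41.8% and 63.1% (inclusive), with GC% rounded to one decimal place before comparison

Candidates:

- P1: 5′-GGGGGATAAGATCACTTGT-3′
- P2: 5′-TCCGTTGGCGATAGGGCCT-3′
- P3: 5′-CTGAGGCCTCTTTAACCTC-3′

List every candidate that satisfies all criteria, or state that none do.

P1 (19 nt, A=5 T=5 G=7 C=2): length 19, outside 21–22 ✗; longest run = 5 ✓; 3' end TGT has 1 G/C ✓; GC 9/19 = 47.4% ✓ — fails.
P2 (19 nt, A=2 T=5 G=7 C=5): length 19, outside 21–22 ✗; longest run = 3 ✓; 3' end CCT has 2 G/C ✓; GC 12/19 = 63.2%, outside 41.8–63.1% ✗ — fails.
P3 (19 nt, A=3 T=6 G=3 C=7): length 19, outside 21–22 ✗; longest run = 3 ✓; 3' end CTC has 2 G/C ✓; GC 10/19 = 52.6% ✓ — fails.

None of the candidates satisfy all criteria.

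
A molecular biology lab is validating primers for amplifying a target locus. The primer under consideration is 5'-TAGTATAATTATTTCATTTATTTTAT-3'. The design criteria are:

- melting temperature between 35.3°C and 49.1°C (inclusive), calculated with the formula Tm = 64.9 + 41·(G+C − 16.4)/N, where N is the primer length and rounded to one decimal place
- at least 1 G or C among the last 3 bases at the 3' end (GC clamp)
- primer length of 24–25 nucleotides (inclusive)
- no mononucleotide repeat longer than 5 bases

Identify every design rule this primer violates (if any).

Base counts: A=8, T=16, G=1, C=1 (length 26).
Tm: Tm = 64.9 + 41·(2 − 16.4)/26 = 42.2°C ✓
GC clamp: 3' end TAT has 0 G/C, need ≥1 ✗
length: length 26, outside 24–25 ✗
homopolymer run: longest run = 4 ✓

Fails: GC clamp, length.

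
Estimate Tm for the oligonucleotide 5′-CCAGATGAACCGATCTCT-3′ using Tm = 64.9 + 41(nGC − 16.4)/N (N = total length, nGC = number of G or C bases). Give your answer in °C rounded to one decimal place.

48.0°C

Base counts: A=5, T=4, G=3, C=6; G+C = 9, N = 18.
Tm = 64.9 + 41·(9 − 16.4)/18 = 64.9 + -303.40/18 = 48.0°C.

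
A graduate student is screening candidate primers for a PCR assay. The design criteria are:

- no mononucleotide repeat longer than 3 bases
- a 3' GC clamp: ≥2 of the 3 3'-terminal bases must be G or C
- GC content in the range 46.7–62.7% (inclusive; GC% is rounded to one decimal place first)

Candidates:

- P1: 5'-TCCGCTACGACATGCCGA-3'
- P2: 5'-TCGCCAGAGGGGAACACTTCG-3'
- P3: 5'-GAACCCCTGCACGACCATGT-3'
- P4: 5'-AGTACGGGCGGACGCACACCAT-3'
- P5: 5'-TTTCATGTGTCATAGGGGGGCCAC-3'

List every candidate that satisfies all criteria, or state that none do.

P1 only.

P1 (18 nt, A=4 T=3 G=4 C=7): longest run = 2 ✓; 3' end CGA has 2 G/C ✓; GC 11/18 = 61.1% ✓ — passes.
P2 (21 nt, A=5 T=3 G=7 C=6): longest run = 4, exceeds 3 ✗; 3' end TCG has 2 G/C ✓; GC 13/21 = 61.9% ✓ — fails.
P3 (20 nt, A=5 T=3 G=4 C=8): longest run = 4, exceeds 3 ✗; 3' end TGT has 1 G/C, need ≥2 ✗; GC 12/20 = 60.0% ✓ — fails.
P4 (22 nt, A=6 T=2 G=7 C=7): longest run = 3 ✓; 3' end CAT has 1 G/C, need ≥2 ✗; GC 14/22 = 63.6%, outside 46.7–62.7% ✗ — fails.
P5 (24 nt, A=4 T=7 G=8 C=5): longest run = 6, exceeds 3 ✗; 3' end CAC has 2 G/C ✓; GC 13/24 = 54.2% ✓ — fails.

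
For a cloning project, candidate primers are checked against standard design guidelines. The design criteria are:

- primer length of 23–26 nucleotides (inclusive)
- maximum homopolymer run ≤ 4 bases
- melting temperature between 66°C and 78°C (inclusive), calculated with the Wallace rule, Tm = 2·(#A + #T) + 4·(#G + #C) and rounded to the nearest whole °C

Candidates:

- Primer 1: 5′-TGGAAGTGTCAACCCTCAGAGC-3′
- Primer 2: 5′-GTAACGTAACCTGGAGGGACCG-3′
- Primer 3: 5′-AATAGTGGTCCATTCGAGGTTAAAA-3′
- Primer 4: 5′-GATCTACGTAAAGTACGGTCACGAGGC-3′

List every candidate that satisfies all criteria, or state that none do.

Primer 3 only.

Primer 1 (22 nt, A=6 T=4 G=6 C=6): length 22, outside 23–26 ✗; longest run = 3 ✓; Tm = 2·10 + 4·12 = 68°C ✓ — fails.
Primer 2 (22 nt, A=6 T=3 G=8 C=5): length 22, outside 23–26 ✗; longest run = 3 ✓; Tm = 2·9 + 4·13 = 70°C ✓ — fails.
Primer 3 (25 nt, A=9 T=7 G=6 C=3): length 25 ✓; longest run = 4 ✓; Tm = 2·16 + 4·9 = 68°C ✓ — passes.
Primer 4 (27 nt, A=8 T=5 G=8 C=6): length 27, outside 23–26 ✗; longest run = 3 ✓; Tm = 2·13 + 4·14 = 82°C, outside 66–78°C ✗ — fails.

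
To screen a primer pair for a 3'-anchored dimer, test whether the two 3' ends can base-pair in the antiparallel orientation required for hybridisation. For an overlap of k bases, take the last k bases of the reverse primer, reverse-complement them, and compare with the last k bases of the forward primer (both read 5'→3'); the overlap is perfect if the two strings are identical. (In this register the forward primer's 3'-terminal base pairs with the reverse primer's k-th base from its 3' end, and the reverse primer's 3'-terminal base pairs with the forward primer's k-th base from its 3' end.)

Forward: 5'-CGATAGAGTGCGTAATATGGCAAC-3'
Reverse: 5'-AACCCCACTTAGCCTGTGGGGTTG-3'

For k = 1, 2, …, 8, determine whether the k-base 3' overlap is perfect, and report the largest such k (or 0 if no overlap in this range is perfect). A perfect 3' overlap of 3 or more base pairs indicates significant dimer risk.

Longest perfect overlap: 4 complementary base pairs; significant dimer risk (threshold 3).

Last 8 bases (5'→3') — forward …ATGGCAAC, reverse …TGGGGTTG.
Reverse complement of the reverse primer's last 8 bases: CAACCCCA; its first k bases are the reverse complement of the reverse primer's last k bases, so a perfect k-base overlap needs the forward primer's last k bases to equal them.
Comparing (forward last k vs required): k=1: C vs C ✓; k=2: AC vs CA ✗; k=3: AAC vs CAA ✗; k=4: CAAC vs CAAC ✓; k=5: GCAAC vs CAACC ✗; k=6: GGCAAC vs CAACCC ✗; k=7: TGGCAAC vs CAACCCC ✗; k=8: ATGGCAAC vs CAACCCCA ✗.
Perfect overlaps at k = 1, 4; the largest is 4.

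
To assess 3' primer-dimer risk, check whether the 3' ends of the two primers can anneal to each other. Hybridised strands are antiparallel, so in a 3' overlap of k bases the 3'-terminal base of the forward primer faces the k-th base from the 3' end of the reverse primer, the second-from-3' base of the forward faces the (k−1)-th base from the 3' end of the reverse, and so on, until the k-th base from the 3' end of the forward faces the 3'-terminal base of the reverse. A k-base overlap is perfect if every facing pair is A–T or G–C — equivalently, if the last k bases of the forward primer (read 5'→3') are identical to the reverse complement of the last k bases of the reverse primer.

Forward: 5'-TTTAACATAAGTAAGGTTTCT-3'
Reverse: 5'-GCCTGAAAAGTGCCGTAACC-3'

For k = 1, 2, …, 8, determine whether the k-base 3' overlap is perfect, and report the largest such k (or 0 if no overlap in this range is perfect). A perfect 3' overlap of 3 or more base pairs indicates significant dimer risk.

Last 8 bases (5'→3') — forward …AGGTTTCT, reverse …CCGTAACC.
Reverse complement of the reverse primer's last 8 bases: GGTTACGG; its first k bases are the reverse complement of the reverse primer's last k bases, so a perfect k-base overlap needs the forward primer's last k bases to equal them.
Comparing (forward last k vs required): k=1: T vs G ✗; k=2: CT vs GG ✗; k=3: TCT vs GGT ✗; k=4: TTCT vs GGTT ✗; k=5: TTTCT vs GGTTA ✗; k=6: GTTTCT vs GGTTAC ✗; k=7: GGTTTCT vs GGTTACG ✗; k=8: AGGTTTCT vs GGTTACGG ✗.
No overlap length from 1 to 8 is perfect, so the longest perfect 3' overlap is 0.

Longest perfect overlap: 0 complementary base pairs; below the dimer-risk threshold (threshold 3).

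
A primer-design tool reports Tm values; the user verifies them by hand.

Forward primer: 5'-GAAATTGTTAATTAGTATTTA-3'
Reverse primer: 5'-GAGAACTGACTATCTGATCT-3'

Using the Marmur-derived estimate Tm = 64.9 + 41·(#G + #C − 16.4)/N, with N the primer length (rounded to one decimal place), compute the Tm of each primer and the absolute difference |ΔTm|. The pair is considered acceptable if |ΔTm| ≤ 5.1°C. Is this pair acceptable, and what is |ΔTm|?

Forward: G+C = 3, N = 21 → Tm = 64.9 + 41·(3 − 16.4)/21 = 38.7°C.
Reverse: G+C = 8, N = 20 → Tm = 64.9 + 41·(8 − 16.4)/20 = 47.7°C.
|ΔTm| = |38.7 − 47.7| = 9.0°C, > 5.1°C.

|ΔTm| = 9.0°C; the pair is not acceptable.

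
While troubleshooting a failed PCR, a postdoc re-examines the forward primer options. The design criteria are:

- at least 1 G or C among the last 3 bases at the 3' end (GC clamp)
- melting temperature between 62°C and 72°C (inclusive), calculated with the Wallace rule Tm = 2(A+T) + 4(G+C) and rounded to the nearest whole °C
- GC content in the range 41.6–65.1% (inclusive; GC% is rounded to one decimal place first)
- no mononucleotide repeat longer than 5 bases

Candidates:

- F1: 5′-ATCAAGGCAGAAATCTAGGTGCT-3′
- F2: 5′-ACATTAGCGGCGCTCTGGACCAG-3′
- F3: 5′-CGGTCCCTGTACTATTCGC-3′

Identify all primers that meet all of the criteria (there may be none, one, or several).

F1 only.

F1 (23 nt, A=8 T=5 G=6 C=4): 3' end GCT has 2 G/C ✓; Tm = 2·13 + 4·10 = 66°C ✓; GC 10/23 = 43.5% ✓; longest run = 3 ✓ — passes.
F2 (23 nt, A=5 T=4 G=7 C=7): 3' end CAG has 2 G/C ✓; Tm = 2·9 + 4·14 = 74°C, outside 62–72°C ✗; GC 14/23 = 60.9% ✓; longest run = 2 ✓ — fails.
F3 (19 nt, A=2 T=6 G=4 C=7): 3' end CGC has 3 G/C ✓; Tm = 2·8 + 4·11 = 60°C, outside 62–72°C ✗; GC 11/19 = 57.9% ✓; longest run = 3 ✓ — fails.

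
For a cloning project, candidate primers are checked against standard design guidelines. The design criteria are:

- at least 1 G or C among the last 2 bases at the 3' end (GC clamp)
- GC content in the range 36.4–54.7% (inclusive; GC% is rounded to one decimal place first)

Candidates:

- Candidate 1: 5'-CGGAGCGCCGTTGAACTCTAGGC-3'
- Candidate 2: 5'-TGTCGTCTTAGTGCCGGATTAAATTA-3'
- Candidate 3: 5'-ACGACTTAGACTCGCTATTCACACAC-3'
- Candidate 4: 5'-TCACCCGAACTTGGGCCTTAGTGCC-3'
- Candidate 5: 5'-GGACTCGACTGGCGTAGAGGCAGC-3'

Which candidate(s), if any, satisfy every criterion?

Candidate 1 (23 nt, A=4 T=4 G=8 C=7): 3' end GC has 2 G/C ✓; GC 15/23 = 65.2%, outside 36.4–54.7% ✗ — fails.
Candidate 2 (26 nt, A=6 T=10 G=6 C=4): 3' end TA has 0 G/C, need ≥1 ✗; GC 10/26 = 38.5% ✓ — fails.
Candidate 3 (26 nt, A=8 T=6 G=3 C=9): 3' end AC has 1 G/C ✓; GC 12/26 = 46.2% ✓ — passes.
Candidate 4 (25 nt, A=4 T=6 G=6 C=9): 3' end CC has 2 G/C ✓; GC 15/25 = 60.0%, outside 36.4–54.7% ✗ — fails.
Candidate 5 (24 nt, A=5 T=3 G=10 C=6): 3' end GC has 2 G/C ✓; GC 16/24 = 66.7%, outside 36.4–54.7% ✗ — fails.

Candidate 3 only.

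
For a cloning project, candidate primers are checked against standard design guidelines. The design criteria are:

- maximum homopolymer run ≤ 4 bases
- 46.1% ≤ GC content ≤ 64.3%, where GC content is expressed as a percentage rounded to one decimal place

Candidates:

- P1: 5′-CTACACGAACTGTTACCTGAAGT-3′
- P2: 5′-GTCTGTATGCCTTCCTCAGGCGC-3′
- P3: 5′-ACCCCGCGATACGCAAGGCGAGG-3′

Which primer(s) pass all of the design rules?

P2 only.

P1 (23 nt, A=7 T=6 G=4 C=6): longest run = 2 ✓; GC 10/23 = 43.5%, outside 46.1–64.3% ✗ — fails.
P2 (23 nt, A=2 T=7 G=6 C=8): longest run = 2 ✓; GC 14/23 = 60.9% ✓ — passes.
P3 (23 nt, A=6 T=1 G=8 C=8): longest run = 4 ✓; GC 16/23 = 69.6%, outside 46.1–64.3% ✗ — fails.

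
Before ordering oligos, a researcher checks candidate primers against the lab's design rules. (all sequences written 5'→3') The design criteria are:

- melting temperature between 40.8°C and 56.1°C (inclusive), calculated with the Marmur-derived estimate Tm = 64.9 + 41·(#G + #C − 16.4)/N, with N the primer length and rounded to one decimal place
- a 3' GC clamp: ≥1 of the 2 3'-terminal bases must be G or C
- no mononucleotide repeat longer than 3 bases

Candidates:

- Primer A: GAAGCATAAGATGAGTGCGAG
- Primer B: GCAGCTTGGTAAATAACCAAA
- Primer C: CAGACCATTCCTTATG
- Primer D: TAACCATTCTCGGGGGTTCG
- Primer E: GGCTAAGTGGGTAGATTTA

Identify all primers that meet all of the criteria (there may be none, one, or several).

Primer A and Primer C.

Primer A (21 nt, A=8 T=3 G=8 C=2): Tm = 64.9 + 41·(10 − 16.4)/21 = 52.4°C ✓; 3' end AG has 1 G/C ✓; longest run = 2 ✓ — passes.
Primer B (21 nt, A=9 T=4 G=4 C=4): Tm = 64.9 + 41·(8 − 16.4)/21 = 48.5°C ✓; 3' end AA has 0 G/C, need ≥1 ✗; longest run = 3 ✓ — fails.
Primer C (16 nt, A=4 T=5 G=2 C=5): Tm = 64.9 + 41·(7 − 16.4)/16 = 40.8°C ✓; 3' end TG has 1 G/C ✓; longest run = 2 ✓ — passes.
Primer D (20 nt, A=3 T=6 G=6 C=5): Tm = 64.9 + 41·(11 − 16.4)/20 = 53.8°C ✓; 3' end CG has 2 G/C ✓; longest run = 5, exceeds 3 ✗ — fails.
Primer E (19 nt, A=5 T=6 G=7 C=1): Tm = 64.9 + 41·(8 − 16.4)/19 = 46.8°C ✓; 3' end TA has 0 G/C, need ≥1 ✗; longest run = 3 ✓ — fails.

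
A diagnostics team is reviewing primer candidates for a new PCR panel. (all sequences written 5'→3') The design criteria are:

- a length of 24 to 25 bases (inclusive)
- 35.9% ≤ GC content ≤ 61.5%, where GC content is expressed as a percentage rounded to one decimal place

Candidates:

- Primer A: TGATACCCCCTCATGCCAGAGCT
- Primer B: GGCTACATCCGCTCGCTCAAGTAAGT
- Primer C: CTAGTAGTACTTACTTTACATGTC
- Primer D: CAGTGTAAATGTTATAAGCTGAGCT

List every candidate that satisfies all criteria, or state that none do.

Primer D only.

Primer A (23 nt, A=5 T=5 G=4 C=9): length 23, outside 24–25 ✗; GC 13/23 = 56.5% ✓ — fails.
Primer B (26 nt, A=6 T=6 G=6 C=8): length 26, outside 24–25 ✗; GC 14/26 = 53.8% ✓ — fails.
Primer C (24 nt, A=6 T=10 G=3 C=5): length 24 ✓; GC 8/24 = 33.3%, outside 35.9–61.5% ✗ — fails.
Primer D (25 nt, A=8 T=8 G=6 C=3): length 25 ✓; GC 9/25 = 36.0% ✓ — passes.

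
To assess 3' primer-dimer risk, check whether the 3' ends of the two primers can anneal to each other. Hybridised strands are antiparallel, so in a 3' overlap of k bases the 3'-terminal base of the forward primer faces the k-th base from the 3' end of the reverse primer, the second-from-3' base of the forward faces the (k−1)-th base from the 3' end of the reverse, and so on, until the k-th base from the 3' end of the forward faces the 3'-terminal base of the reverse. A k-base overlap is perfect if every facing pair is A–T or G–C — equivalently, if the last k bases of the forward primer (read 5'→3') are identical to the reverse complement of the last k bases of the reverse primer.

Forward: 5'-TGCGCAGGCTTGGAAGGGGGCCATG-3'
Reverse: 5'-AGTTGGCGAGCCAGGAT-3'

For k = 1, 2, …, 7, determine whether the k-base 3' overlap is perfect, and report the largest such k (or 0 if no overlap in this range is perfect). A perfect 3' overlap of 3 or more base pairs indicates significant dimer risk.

Longest perfect overlap: 0 complementary base pairs; below the dimer-risk threshold (threshold 3).

Last 7 bases (5'→3') — forward …GGCCATG, reverse …CCAGGAT.
Reverse complement of the reverse primer's last 7 bases: ATCCTGG; its first k bases are the reverse complement of the reverse primer's last k bases, so a perfect k-base overlap needs the forward primer's last k bases to equal them.
Comparing (forward last k vs required): k=1: G vs A ✗; k=2: TG vs AT ✗; k=3: ATG vs ATC ✗; k=4: CATG vs ATCC ✗; k=5: CCATG vs ATCCT ✗; k=6: GCCATG vs ATCCTG ✗; k=7: GGCCATG vs ATCCTGG ✗.
No overlap length from 1 to 7 is perfect, so the longest perfect 3' overlap is 0.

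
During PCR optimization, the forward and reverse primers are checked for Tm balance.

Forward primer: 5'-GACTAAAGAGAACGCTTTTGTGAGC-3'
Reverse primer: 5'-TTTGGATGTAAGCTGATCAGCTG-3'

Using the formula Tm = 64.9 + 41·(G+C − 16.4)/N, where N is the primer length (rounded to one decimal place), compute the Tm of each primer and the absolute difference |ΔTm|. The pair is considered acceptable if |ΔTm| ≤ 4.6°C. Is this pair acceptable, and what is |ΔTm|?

Forward: G+C = 11, N = 25 → Tm = 64.9 + 41·(11 − 16.4)/25 = 56.0°C.
Reverse: G+C = 10, N = 23 → Tm = 64.9 + 41·(10 − 16.4)/23 = 53.5°C.
|ΔTm| = |56.0 − 53.5| = 2.5°C, ≤ 4.6°C.

|ΔTm| = 2.5°C; the pair is acceptable.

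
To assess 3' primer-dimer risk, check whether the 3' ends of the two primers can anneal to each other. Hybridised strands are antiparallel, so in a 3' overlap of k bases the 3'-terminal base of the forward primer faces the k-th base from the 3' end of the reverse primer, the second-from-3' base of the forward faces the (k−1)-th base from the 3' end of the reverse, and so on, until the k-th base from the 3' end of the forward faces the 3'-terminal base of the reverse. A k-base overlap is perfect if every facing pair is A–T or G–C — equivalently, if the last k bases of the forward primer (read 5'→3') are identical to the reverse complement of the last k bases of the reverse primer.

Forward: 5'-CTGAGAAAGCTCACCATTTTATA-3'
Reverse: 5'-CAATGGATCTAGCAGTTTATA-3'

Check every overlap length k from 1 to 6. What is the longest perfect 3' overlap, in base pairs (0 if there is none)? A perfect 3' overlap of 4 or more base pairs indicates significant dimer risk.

Last 6 bases (5'→3') — forward …TTTATA, reverse …TTTATA.
Reverse complement of the reverse primer's last 6 bases: TATAAA; its first k bases are the reverse complement of the reverse primer's last k bases, so a perfect k-base overlap needs the forward primer's last k bases to equal them.
Comparing (forward last k vs required): k=1: A vs T ✗; k=2: TA vs TA ✓; k=3: ATA vs TAT ✗; k=4: TATA vs TATA ✓; k=5: TTATA vs TATAA ✗; k=6: TTTATA vs TATAAA ✗.
Perfect overlaps at k = 2, 4; the largest is 4.

Longest perfect overlap: 4 complementary base pairs; significant dimer risk (threshold 4).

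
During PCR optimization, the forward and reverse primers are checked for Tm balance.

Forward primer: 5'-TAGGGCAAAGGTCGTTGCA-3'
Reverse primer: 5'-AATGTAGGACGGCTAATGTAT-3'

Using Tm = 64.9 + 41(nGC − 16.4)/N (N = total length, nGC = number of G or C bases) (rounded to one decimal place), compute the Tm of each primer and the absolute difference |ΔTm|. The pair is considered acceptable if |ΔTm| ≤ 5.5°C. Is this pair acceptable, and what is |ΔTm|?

|ΔTm| = 2.6°C; the pair is acceptable.

Forward: G+C = 10, N = 19 → Tm = 64.9 + 41·(10 − 16.4)/19 = 51.1°C.
Reverse: G+C = 8, N = 21 → Tm = 64.9 + 41·(8 − 16.4)/21 = 48.5°C.
|ΔTm| = |51.1 − 48.5| = 2.6°C, ≤ 5.5°C.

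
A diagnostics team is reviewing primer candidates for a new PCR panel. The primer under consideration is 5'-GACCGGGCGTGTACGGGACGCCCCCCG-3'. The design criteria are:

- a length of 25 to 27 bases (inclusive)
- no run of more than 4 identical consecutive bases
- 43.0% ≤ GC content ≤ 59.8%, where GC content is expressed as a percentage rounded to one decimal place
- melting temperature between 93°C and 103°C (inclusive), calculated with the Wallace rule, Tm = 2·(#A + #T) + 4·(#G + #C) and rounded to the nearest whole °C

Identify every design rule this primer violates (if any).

Base counts: A=3, T=2, G=11, C=11 (length 27).
length: length 27 ✓
homopolymer run: longest run = 6, exceeds 4 ✗
GC content: GC 22/27 = 81.5%, outside 43.0–59.8% ✗
Tm: Tm = 2·5 + 4·22 = 98°C ✓

Fails: homopolymer run, GC content.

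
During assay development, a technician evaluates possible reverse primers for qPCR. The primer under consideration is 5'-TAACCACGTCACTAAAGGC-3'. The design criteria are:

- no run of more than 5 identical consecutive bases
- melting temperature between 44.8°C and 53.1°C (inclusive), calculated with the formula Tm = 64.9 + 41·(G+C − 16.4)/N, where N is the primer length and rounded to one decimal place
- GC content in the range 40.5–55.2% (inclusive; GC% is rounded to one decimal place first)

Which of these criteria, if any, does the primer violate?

Meets all criteria.

Base counts: A=7, T=3, G=3, C=6 (length 19).
homopolymer run: longest run = 3 ✓
Tm: Tm = 64.9 + 41·(9 − 16.4)/19 = 48.9°C ✓
GC content: GC 9/19 = 47.4% ✓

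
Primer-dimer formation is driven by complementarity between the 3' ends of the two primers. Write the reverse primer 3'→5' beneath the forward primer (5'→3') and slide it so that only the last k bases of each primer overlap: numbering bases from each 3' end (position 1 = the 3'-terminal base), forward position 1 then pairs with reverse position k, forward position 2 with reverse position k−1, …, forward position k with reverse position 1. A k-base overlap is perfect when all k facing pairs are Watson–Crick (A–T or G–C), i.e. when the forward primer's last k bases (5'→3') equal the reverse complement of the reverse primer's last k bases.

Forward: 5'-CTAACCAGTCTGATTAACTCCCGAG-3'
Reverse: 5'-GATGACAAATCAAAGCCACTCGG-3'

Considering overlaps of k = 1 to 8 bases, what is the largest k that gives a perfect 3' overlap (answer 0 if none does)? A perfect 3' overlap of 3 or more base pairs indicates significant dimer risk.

Longest perfect overlap: 5 complementary base pairs; significant dimer risk (threshold 3).

Last 8 bases (5'→3') — forward …CTCCCGAG, reverse …CCACTCGG.
Reverse complement of the reverse primer's last 8 bases: CCGAGTGG; its first k bases are the reverse complement of the reverse primer's last k bases, so a perfect k-base overlap needs the forward primer's last k bases to equal them.
Comparing (forward last k vs required): k=1: G vs C ✗; k=2: AG vs CC ✗; k=3: GAG vs CCG ✗; k=4: CGAG vs CCGA ✗; k=5: CCGAG vs CCGAG ✓; k=6: CCCGAG vs CCGAGT ✗; k=7: TCCCGAG vs CCGAGTG ✗; k=8: CTCCCGAG vs CCGAGTGG ✗.
Only k = 5 is perfect, so the longest perfect 3' overlap is 5.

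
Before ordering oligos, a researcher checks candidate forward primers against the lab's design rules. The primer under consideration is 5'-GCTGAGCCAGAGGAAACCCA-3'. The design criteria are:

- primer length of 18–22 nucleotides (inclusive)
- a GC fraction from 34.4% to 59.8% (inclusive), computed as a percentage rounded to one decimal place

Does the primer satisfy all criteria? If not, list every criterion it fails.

Base counts: A=7, T=1, G=6, C=6 (length 20).
length: length 20 ✓
GC content: GC 12/20 = 60.0%, outside 34.4–59.8% ✗

Fails: GC content.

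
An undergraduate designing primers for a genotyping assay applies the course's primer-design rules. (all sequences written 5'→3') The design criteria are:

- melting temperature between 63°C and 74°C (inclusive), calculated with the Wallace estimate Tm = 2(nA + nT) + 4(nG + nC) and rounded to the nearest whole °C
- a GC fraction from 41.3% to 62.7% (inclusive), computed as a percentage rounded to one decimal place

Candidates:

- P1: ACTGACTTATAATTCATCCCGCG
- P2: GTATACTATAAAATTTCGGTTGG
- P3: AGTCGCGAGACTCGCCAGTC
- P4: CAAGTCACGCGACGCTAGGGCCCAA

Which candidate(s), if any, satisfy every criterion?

P1 (23 nt, A=6 T=7 G=3 C=7): Tm = 2·13 + 4·10 = 66°C ✓; GC 10/23 = 43.5% ✓ — passes.
P2 (23 nt, A=7 T=9 G=5 C=2): Tm = 2·16 + 4·7 = 60°C, outside 63–74°C ✗; GC 7/23 = 30.4%, outside 41.3–62.7% ✗ — fails.
P3 (20 nt, A=4 T=3 G=6 C=7): Tm = 2·7 + 4·13 = 66°C ✓; GC 13/20 = 65.0%, outside 41.3–62.7% ✗ — fails.
P4 (25 nt, A=7 T=2 G=7 C=9): Tm = 2·9 + 4·16 = 82°C, outside 63–74°C ✗; GC 16/25 = 64.0%, outside 41.3–62.7% ✗ — fails.

P1 only.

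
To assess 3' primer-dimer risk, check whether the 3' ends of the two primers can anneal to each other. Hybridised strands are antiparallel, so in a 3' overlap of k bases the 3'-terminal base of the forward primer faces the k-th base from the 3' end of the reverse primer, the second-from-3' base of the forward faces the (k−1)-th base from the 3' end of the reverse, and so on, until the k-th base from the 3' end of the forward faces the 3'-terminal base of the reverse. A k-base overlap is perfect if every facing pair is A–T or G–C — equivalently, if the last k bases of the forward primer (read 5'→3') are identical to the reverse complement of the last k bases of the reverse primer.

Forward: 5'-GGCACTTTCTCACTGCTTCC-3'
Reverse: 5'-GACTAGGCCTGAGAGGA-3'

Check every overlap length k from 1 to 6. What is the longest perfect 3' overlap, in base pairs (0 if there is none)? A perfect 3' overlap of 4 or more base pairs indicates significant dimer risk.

Longest perfect overlap: 3 complementary base pairs; below the dimer-risk threshold (threshold 4).

Last 6 bases (5'→3') — forward …GCTTCC, reverse …AGAGGA.
Reverse complement of the reverse primer's last 6 bases: TCCTCT; its first k bases are the reverse complement of the reverse primer's last k bases, so a perfect k-base overlap needs the forward primer's last k bases to equal them.
Comparing (forward last k vs required): k=1: C vs T ✗; k=2: CC vs TC ✗; k=3: TCC vs TCC ✓; k=4: TTCC vs TCCT ✗; k=5: CTTCC vs TCCTC ✗; k=6: GCTTCC vs TCCTCT ✗.
Only k = 3 is perfect, so the longest perfect 3' overlap is 3.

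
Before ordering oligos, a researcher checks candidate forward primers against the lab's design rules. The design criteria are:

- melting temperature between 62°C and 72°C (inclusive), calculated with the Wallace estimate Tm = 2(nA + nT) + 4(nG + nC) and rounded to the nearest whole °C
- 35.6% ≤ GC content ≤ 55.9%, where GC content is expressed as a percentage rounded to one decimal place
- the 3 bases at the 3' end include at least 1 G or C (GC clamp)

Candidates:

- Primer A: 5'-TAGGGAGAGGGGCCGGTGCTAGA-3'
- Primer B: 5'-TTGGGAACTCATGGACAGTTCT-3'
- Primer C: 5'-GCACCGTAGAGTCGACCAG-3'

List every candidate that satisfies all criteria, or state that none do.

Primer B only.

Primer A (23 nt, A=5 T=3 G=12 C=3): Tm = 2·8 + 4·15 = 76°C, outside 62–72°C ✗; GC 15/23 = 65.2%, outside 35.6–55.9% ✗; 3' end AGA has 1 G/C ✓ — fails.
Primer B (22 nt, A=5 T=7 G=6 C=4): Tm = 2·12 + 4·10 = 64°C ✓; GC 10/22 = 45.5% ✓; 3' end TCT has 1 G/C ✓ — passes.
Primer C (19 nt, A=5 T=2 G=6 C=6): Tm = 2·7 + 4·12 = 62°C ✓; GC 12/19 = 63.2%, outside 35.6–55.9% ✗; 3' end CAG has 2 G/C ✓ — fails.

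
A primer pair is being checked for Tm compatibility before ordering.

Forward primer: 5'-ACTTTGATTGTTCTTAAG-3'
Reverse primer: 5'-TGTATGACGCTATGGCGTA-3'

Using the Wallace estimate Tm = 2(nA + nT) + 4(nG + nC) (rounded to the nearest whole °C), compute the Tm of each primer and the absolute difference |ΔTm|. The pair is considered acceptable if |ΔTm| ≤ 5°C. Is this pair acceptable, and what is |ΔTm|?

|ΔTm| = 10°C; the pair is not acceptable.

Forward: A=4 T=9 G=3 C=2 → Tm = 2·13 + 4·5 = 46°C.
Reverse: A=4 T=6 G=6 C=3 → Tm = 2·10 + 4·9 = 56°C.
|ΔTm| = |46 − 56| = 10°C, > 5°C.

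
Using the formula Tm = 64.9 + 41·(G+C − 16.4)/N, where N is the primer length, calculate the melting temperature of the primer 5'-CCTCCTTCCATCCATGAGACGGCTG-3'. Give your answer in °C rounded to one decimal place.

Base counts: A=4, T=6, G=5, C=10; G+C = 15, N = 25.
Tm = 64.9 + 41·(15 − 16.4)/25 = 64.9 + -57.40/25 = 62.6°C.

62.6°C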